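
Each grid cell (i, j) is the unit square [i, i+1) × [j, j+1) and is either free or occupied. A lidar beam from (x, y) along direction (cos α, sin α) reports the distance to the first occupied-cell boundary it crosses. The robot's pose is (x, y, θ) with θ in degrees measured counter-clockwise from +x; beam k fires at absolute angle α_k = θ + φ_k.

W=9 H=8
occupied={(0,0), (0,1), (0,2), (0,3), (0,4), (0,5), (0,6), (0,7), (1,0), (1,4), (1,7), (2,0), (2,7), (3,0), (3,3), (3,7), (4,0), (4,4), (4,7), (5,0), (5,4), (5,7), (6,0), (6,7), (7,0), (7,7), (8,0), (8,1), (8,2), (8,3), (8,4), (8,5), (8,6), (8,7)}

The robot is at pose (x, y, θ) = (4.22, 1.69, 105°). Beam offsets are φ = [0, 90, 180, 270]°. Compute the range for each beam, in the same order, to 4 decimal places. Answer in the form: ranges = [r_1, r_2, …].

ranges = [1.3562, 2.6660, 0.7143, 3.9133]

beam 1: φ=0°, α=105°
  cosα=-0.2588 sinα=0.9659 | (4,1) | tMaxX 0.8500 tMaxY 0.3209 | tΔX 3.8637 tΔY 1.0353
    t=0.3209 [y] (4,2)
    t=0.8500 [x] (3,2)
    t=1.3562 [y] (3,3) — stop
  → r_1 = 1.3562
beam 2: φ=90°, α=195°
  cosα=-0.9659 sinα=-0.2588 | (4,1) | tMaxX 0.2278 tMaxY 2.6660 | tΔX 1.0353 tΔY 3.8637
    t=0.2278 [x] (3,1)
    t=1.2630 [x] (2,1)
    t=2.2983 [x] (1,1)
    t=2.6660 [y] (1,0) — stop
  → r_2 = 2.6660
beam 3: φ=180°, α=285°
  cosα=0.2588 sinα=-0.9659 | (4,1) | tMaxX 3.0137 tMaxY 0.7143 | tΔX 3.8637 tΔY 1.0353
    t=0.7143 [y] (4,0) — stop
  → r_3 = 0.7143
beam 4: φ=270°, α=15°
  cosα=0.9659 sinα=0.2588 | (4,1) | tMaxX 0.8075 tMaxY 1.1977 | tΔX 1.0353 tΔY 3.8637
    t=0.8075 [x] (5,1)
    t=1.1977 [y] (5,2)
    t=1.8428 [x] (6,2)
    t=2.8781 [x] (7,2)
    t=3.9133 [x] (8,2) — stop
  → r_4 = 3.9133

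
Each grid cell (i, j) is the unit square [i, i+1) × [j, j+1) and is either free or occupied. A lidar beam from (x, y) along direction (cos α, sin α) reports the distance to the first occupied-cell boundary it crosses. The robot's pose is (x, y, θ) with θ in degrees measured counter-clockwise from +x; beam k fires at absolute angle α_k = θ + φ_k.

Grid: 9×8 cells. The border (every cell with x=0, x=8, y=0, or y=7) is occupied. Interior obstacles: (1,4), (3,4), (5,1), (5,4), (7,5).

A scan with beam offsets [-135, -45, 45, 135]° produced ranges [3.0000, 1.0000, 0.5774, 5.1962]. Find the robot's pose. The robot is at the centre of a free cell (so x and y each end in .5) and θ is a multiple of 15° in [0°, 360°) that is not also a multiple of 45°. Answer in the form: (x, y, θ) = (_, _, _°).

(x, y, θ) = (3.5, 1.5, 255°)

Enumerate (i+0.5, j+0.5, θ) over the 37 free cells and 16 admissible headings. For each, cast all 4 beams and compare to the given ranges.
  (1.5, 3.5, 15°): beam 1 = 1.0000 ≠ 3.0000 ✗
  (7.5, 2.5, 150°): beam 1 = 0.5176 ≠ 3.0000 ✗
  (1.5, 3.5, 120°): beam 1 = 6.7293 ≠ 3.0000 ✗
  …
  (3.5, 1.5, 255°): r_1=3.0000, r_2=1.0000, r_3=0.5774, r_4=5.1962 — all match ✓
Only this pose fits every beam.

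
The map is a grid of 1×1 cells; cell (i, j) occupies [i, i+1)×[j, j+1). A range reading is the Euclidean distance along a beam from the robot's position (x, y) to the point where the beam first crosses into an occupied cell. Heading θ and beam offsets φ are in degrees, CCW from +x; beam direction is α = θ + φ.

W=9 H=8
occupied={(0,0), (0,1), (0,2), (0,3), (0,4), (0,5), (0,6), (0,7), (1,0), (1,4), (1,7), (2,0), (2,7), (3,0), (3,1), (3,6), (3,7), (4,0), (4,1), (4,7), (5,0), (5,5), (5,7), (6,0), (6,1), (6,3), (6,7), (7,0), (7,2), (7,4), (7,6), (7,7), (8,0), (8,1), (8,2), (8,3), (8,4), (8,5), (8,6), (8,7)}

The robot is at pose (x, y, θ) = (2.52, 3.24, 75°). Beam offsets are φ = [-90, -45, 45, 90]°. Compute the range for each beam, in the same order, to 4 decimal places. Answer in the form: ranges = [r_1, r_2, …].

beam 1: φ=-90°, α=345°
  dir = (cos 345°, sin 345°) = (0.9659, -0.2588); from cell (2,3)
  next x-line at t=0.4969, next y-line at t=0.9273; Δt_x=1.0353, Δt_y=3.8637
    x: enter (3,3) at t=0.4969
    y: enter (3,2) at t=0.9273
    x: enter (4,2) at t=1.5322
    x: enter (5,2) at t=2.5675
    x: enter (6,2) at t=3.6028
    x: enter (7,2) at t=4.6380 ← occupied
  → r_1 = 4.6380
beam 2: φ=-45°, α=30°
  dir = (cos 30°, sin 30°) = (0.8660, 0.5000); from cell (2,3)
  next x-line at t=0.5543, next y-line at t=1.5200; Δt_x=1.1547, Δt_y=2.0000
    x: enter (3,3) at t=0.5543
    y: enter (3,4) at t=1.5200
    x: enter (4,4) at t=1.7090
    x: enter (5,4) at t=2.8637
    y: enter (5,5) at t=3.5200 ← occupied
  → r_2 = 3.5200
beam 3: φ=45°, α=120°
  dir = (cos 120°, sin 120°) = (-0.5000, 0.8660); from cell (2,3)
  next x-line at t=1.0400, next y-line at t=0.8776; Δt_x=2.0000, Δt_y=1.1547
    y: enter (2,4) at t=0.8776
    x: enter (1,4) at t=1.0400 ← occupied
  → r_3 = 1.0400
beam 4: φ=90°, α=165°
  dir = (cos 165°, sin 165°) = (-0.9659, 0.2588); from cell (2,3)
  next x-line at t=0.5383, next y-line at t=2.9364; Δt_x=1.0353, Δt_y=3.8637
    x: enter (1,3) at t=0.5383
    x: enter (0,3) at t=1.5736 ← occupied
  → r_4 = 1.5736

ranges = [4.6380, 3.5200, 1.0400, 1.5736]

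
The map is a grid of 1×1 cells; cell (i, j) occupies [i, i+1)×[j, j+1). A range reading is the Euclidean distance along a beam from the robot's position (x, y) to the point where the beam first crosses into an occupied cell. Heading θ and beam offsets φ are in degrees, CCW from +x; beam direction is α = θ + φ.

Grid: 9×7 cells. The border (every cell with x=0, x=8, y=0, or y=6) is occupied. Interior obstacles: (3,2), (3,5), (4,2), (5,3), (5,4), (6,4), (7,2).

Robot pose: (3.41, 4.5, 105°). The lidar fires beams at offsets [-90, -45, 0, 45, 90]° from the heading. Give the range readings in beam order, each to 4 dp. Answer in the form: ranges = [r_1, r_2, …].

beam 1: φ=-90°, α=15°
  d=(0.9659,0.2588)  start (3,4)  tX=0.6108 tY=1.9319  stride 1/|dx|=1.0353 1/|dy|=3.8637
    cross x-line → (4,4), t=0.6108
    cross x-line → (5,4), t=1.6461 (wall)
  → r_1 = 1.6461
beam 2: φ=-45°, α=60°
  d=(0.5000,0.8660)  start (3,4)  tX=1.1800 tY=0.5774  stride 1/|dx|=2.0000 1/|dy|=1.1547
    cross y-line → (3,5), t=0.5774 (wall)
  → r_2 = 0.5774
beam 3: φ=0°, α=105°
  d=(-0.2588,0.9659)  start (3,4)  tX=1.5841 tY=0.5176  stride 1/|dx|=3.8637 1/|dy|=1.0353
    cross y-line → (3,5), t=0.5176 (wall)
  → r_3 = 0.5176
beam 4: φ=45°, α=150°
  d=(-0.8660,0.5000)  start (3,4)  tX=0.4734 tY=1.0000  stride 1/|dx|=1.1547 1/|dy|=2.0000
    cross x-line → (2,4), t=0.4734
    cross y-line → (2,5), t=1.0000
    cross x-line → (1,5), t=1.6281
    cross x-line → (0,5), t=2.7828 (wall)
  → r_4 = 2.7828
beam 5: φ=90°, α=195°
  d=(-0.9659,-0.2588)  start (3,4)  tX=0.4245 tY=1.9319  stride 1/|dx|=1.0353 1/|dy|=3.8637
    cross x-line → (2,4), t=0.4245
    cross x-line → (1,4), t=1.4597
    cross y-line → (1,3), t=1.9319
    cross x-line → (0,3), t=2.4950 (wall)
  → r_5 = 2.4950

ranges = [1.6461, 0.5774, 0.5176, 2.7828, 2.4950]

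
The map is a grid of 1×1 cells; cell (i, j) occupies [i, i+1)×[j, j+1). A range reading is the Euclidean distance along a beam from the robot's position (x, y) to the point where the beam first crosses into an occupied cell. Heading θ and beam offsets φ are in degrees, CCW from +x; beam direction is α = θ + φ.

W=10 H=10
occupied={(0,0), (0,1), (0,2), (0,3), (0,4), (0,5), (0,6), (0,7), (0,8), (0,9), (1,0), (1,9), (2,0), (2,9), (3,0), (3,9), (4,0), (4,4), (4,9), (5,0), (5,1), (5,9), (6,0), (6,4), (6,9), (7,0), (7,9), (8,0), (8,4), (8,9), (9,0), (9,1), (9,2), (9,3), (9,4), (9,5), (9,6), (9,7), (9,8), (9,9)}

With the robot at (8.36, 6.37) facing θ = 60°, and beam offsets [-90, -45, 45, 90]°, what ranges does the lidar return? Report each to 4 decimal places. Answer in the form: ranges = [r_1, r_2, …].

ranges = [0.7390, 0.6626, 2.7228, 5.2600]

beam 1: φ=-90°, α=330°
  dir = (cos 330°, sin 330°) = (0.8660, -0.5000); from cell (8,6)
  next x-line at t=0.7390, next y-line at t=0.7400; Δt_x=1.1547, Δt_y=2.0000
    x: enter (9,6) at t=0.7390 ← occupied
  → r_1 = 0.7390
beam 2: φ=-45°, α=15°
  dir = (cos 15°, sin 15°) = (0.9659, 0.2588); from cell (8,6)
  next x-line at t=0.6626, next y-line at t=2.4341; Δt_x=1.0353, Δt_y=3.8637
    x: enter (9,6) at t=0.6626 ← occupied
  → r_2 = 0.6626
beam 3: φ=45°, α=105°
  dir = (cos 105°, sin 105°) = (-0.2588, 0.9659); from cell (8,6)
  next x-line at t=1.3909, next y-line at t=0.6522; Δt_x=3.8637, Δt_y=1.0353
    y: enter (8,7) at t=0.6522
    x: enter (7,7) at t=1.3909
    y: enter (7,8) at t=1.6875
    y: enter (7,9) at t=2.7228 ← occupied
  → r_3 = 2.7228
beam 4: φ=90°, α=150°
  dir = (cos 150°, sin 150°) = (-0.8660, 0.5000); from cell (8,6)
  next x-line at t=0.4157, next y-line at t=1.2600; Δt_x=1.1547, Δt_y=2.0000
    x: enter (7,6) at t=0.4157
    y: enter (7,7) at t=1.2600
    x: enter (6,7) at t=1.5704
    x: enter (5,7) at t=2.7251
    y: enter (5,8) at t=3.2600
    x: enter (4,8) at t=3.8798
    x: enter (3,8) at t=5.0345
    y: enter (3,9) at t=5.2600 ← occupied
  → r_4 = 5.2600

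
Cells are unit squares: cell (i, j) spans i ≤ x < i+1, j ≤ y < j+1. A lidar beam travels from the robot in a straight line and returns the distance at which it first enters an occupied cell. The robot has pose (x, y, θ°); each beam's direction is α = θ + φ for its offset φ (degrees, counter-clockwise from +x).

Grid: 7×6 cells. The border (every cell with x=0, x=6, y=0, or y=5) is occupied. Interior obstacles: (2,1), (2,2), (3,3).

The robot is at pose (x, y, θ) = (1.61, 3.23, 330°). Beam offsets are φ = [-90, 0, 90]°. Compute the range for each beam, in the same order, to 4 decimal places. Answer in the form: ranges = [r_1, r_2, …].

beam 1: φ=-90°, α=240°
  cosα=-0.5000 sinα=-0.8660 | (1,3) | tMaxX 1.2200 tMaxY 0.2656 | tΔX 2.0000 tΔY 1.1547
    t=0.2656 [y] (1,2)
    t=1.2200 [x] (0,2) — stop
  → r_1 = 1.2200
beam 2: φ=0°, α=330°
  cosα=0.8660 sinα=-0.5000 | (1,3) | tMaxX 0.4503 tMaxY 0.4600 | tΔX 1.1547 tΔY 2.0000
    t=0.4503 [x] (2,3)
    t=0.4600 [y] (2,2) — stop
  → r_2 = 0.4600
beam 3: φ=90°, α=60°
  cosα=0.5000 sinα=0.8660 | (1,3) | tMaxX 0.7800 tMaxY 0.8891 | tΔX 2.0000 tΔY 1.1547
    t=0.7800 [x] (2,3)
    t=0.8891 [y] (2,4)
    t=2.0438 [y] (2,5) — stop
  → r_3 = 2.0438

ranges = [1.2200, 0.4600, 2.0438]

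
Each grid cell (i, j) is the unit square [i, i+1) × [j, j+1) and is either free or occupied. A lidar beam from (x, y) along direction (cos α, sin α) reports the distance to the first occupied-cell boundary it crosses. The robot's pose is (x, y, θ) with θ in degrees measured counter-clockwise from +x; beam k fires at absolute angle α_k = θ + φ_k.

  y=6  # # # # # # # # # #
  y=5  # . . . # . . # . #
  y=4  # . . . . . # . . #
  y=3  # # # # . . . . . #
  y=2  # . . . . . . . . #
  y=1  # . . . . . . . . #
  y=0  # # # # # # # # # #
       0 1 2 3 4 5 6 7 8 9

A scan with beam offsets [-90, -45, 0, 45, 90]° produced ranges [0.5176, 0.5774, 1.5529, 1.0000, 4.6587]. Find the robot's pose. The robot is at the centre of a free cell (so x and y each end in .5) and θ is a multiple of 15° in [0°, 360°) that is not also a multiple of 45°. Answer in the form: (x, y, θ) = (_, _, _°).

(x, y, θ) = (5.5, 4.5, 75°)

Candidates: 34 free-cell centres × 16 headings = 544 poses. Raycast each; keep the one whose scan matches to 4 dp.
  (5.5, 3.5, 300°): beam 1 = 5.0000 ≠ 0.5176 ✗
  (8.5, 1.5, 300°): beam 1 = 1.0000 ≠ 0.5176 ✗
  (6.5, 2.5, 15°): beam 1 = 1.5529 ≠ 0.5176 ✗
  (4.5, 1.5, 285°): beam 1 = 1.9319 ≠ 0.5176 ✗
  …
  (5.5, 4.5, 75°): r_1=0.5176, r_2=0.5774, r_3=1.5529, r_4=1.0000, r_5=4.6587 — all match ✓
Unique over the lattice → pose = (5.5, 4.5, 75°).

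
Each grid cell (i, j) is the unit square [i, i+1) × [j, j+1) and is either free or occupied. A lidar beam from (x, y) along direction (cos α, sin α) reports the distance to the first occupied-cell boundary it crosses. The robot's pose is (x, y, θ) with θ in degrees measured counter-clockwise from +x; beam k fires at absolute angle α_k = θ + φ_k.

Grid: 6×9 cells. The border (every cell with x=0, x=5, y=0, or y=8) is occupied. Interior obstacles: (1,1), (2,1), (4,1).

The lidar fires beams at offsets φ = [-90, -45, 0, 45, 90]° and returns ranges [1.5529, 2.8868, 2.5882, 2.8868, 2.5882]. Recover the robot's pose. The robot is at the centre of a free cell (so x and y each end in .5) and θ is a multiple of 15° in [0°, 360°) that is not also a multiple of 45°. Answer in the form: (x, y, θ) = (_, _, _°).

(x, y, θ) = (3.5, 5.5, 105°)

Enumerate (i+0.5, j+0.5, θ) over the 25 free cells and 16 admissible headings. For each, cast all 5 beams and compare to the given ranges.
  (3.5, 7.5, 345°): beam 1 = 5.6940 ≠ 1.5529 ✗
  (1.5, 6.5, 210°): beam 1 = 1.0000 ≠ 1.5529 ✗
  (4.5, 2.5, 60°): beam 1 = 0.5774 ≠ 1.5529 ✗
  …
  (3.5, 5.5, 105°): r_1=1.5529, r_2=2.8868, r_3=2.5882, r_4=2.8868, r_5=2.5882 — all match ✓
No second candidate reproduces the full scan.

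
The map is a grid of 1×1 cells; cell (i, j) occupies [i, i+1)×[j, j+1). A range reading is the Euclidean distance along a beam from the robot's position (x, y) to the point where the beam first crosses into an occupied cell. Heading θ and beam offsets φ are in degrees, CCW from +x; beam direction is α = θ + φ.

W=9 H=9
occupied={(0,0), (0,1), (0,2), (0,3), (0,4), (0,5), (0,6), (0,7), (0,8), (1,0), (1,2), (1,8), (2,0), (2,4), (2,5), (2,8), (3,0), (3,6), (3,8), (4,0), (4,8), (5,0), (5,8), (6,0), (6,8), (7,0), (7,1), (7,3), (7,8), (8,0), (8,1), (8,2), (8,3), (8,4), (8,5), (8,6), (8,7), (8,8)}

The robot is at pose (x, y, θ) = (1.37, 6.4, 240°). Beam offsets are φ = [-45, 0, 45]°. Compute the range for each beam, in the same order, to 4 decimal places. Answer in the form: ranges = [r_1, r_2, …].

ranges = [0.3831, 0.7400, 2.4341]

beam 1: φ=-45°, α=195°
  dir = (cos 195°, sin 195°) = (-0.9659, -0.2588); from cell (1,6)
  next x-line at t=0.3831, next y-line at t=1.5455; Δt_x=1.0353, Δt_y=3.8637
    x: enter (0,6) at t=0.3831 ← occupied
  → r_1 = 0.3831
beam 2: φ=0°, α=240°
  dir = (cos 240°, sin 240°) = (-0.5000, -0.8660); from cell (1,6)
  next x-line at t=0.7400, next y-line at t=0.4619; Δt_x=2.0000, Δt_y=1.1547
    y: enter (1,5) at t=0.4619
    x: enter (0,5) at t=0.7400 ← occupied
  → r_2 = 0.7400
beam 3: φ=45°, α=285°
  dir = (cos 285°, sin 285°) = (0.2588, -0.9659); from cell (1,6)
  next x-line at t=2.4341, next y-line at t=0.4141; Δt_x=3.8637, Δt_y=1.0353
    y: enter (1,5) at t=0.4141
    y: enter (1,4) at t=1.4494
    x: enter (2,4) at t=2.4341 ← occupied
  → r_3 = 2.4341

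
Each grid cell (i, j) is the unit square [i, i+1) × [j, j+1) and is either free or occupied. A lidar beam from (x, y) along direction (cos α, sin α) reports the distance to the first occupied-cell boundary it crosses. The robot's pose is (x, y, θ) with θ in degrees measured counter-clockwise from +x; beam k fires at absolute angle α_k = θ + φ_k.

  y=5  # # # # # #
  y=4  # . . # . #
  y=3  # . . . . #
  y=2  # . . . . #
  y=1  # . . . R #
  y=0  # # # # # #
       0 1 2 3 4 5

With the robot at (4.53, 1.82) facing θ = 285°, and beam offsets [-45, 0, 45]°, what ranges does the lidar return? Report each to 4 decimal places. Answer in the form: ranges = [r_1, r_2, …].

ranges = [0.9469, 0.8489, 0.5427]

beam 1: φ=-45°, α=240°
  dir = (cos 240°, sin 240°) = (-0.5000, -0.8660); from cell (4,1)
  next x-line at t=1.0600, next y-line at t=0.9469; Δt_x=2.0000, Δt_y=1.1547
    y: enter (4,0) at t=0.9469 ← occupied
  → r_1 = 0.9469
beam 2: φ=0°, α=285°
  dir = (cos 285°, sin 285°) = (0.2588, -0.9659); from cell (4,1)
  next x-line at t=1.8159, next y-line at t=0.8489; Δt_x=3.8637, Δt_y=1.0353
    y: enter (4,0) at t=0.8489 ← occupied
  → r_2 = 0.8489
beam 3: φ=45°, α=330°
  dir = (cos 330°, sin 330°) = (0.8660, -0.5000); from cell (4,1)
  next x-line at t=0.5427, next y-line at t=1.6400; Δt_x=1.1547, Δt_y=2.0000
    x: enter (5,1) at t=0.5427 ← occupied
  → r_3 = 0.5427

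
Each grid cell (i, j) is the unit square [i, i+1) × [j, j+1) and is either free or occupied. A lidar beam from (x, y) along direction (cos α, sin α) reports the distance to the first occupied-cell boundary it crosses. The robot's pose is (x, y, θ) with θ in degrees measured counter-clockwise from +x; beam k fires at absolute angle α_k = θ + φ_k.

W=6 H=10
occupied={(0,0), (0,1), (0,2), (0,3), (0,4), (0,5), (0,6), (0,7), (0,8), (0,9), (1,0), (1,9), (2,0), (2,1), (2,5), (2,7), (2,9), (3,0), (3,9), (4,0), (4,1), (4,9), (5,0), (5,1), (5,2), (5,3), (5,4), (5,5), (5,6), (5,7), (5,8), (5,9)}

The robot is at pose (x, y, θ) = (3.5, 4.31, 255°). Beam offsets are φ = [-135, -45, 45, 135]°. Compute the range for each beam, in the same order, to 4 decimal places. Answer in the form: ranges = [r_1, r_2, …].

beam 1: φ=-135°, α=120°
  dir = (cos 120°, sin 120°) = (-0.5000, 0.8660); from cell (3,4)
  next x-line at t=1.0000, next y-line at t=0.7967; Δt_x=2.0000, Δt_y=1.1547
    y: enter (3,5) at t=0.7967
    x: enter (2,5) at t=1.0000 ← occupied
  → r_1 = 1.0000
beam 2: φ=-45°, α=210°
  dir = (cos 210°, sin 210°) = (-0.8660, -0.5000); from cell (3,4)
  next x-line at t=0.5774, next y-line at t=0.6200; Δt_x=1.1547, Δt_y=2.0000
    x: enter (2,4) at t=0.5774
    y: enter (2,3) at t=0.6200
    x: enter (1,3) at t=1.7321
    y: enter (1,2) at t=2.6200
    x: enter (0,2) at t=2.8868 ← occupied
  → r_2 = 2.8868
beam 3: φ=45°, α=300°
  dir = (cos 300°, sin 300°) = (0.5000, -0.8660); from cell (3,4)
  next x-line at t=1.0000, next y-line at t=0.3580; Δt_x=2.0000, Δt_y=1.1547
    y: enter (3,3) at t=0.3580
    x: enter (4,3) at t=1.0000
    y: enter (4,2) at t=1.5127
    y: enter (4,1) at t=2.6674 ← occupied
  → r_3 = 2.6674
beam 4: φ=135°, α=30°
  dir = (cos 30°, sin 30°) = (0.8660, 0.5000); from cell (3,4)
  next x-line at t=0.5774, next y-line at t=1.3800; Δt_x=1.1547, Δt_y=2.0000
    x: enter (4,4) at t=0.5774
    y: enter (4,5) at t=1.3800
    x: enter (5,5) at t=1.7321 ← occupied
  → r_4 = 1.7321

ranges = [1.0000, 2.8868, 2.6674, 1.7321]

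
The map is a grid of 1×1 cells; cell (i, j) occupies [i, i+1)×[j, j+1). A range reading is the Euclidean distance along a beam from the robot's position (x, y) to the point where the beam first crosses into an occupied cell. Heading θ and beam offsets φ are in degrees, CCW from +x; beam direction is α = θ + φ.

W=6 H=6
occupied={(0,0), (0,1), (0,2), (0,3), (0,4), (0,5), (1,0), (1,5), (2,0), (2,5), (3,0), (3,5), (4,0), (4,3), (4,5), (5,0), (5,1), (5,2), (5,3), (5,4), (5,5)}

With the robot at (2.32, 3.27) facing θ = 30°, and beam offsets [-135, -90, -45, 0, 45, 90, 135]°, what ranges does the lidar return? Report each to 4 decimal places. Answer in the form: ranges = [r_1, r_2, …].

ranges = [2.3501, 2.6212, 2.7745, 3.0946, 1.7910, 1.9976, 1.3666]

beam 1: φ=-135°, α=255°
  d=(-0.2588,-0.9659)  start (2,3)  tX=1.2364 tY=0.2795  stride 1/|dx|=3.8637 1/|dy|=1.0353
    cross y-line → (2,2), t=0.2795
    cross x-line → (1,2), t=1.2364
    cross y-line → (1,1), t=1.3148
    cross y-line → (1,0), t=2.3501 (wall)
  → r_1 = 2.3501
beam 2: φ=-90°, α=300°
  d=(0.5000,-0.8660)  start (2,3)  tX=1.3600 tY=0.3118  stride 1/|dx|=2.0000 1/|dy|=1.1547
    cross y-line → (2,2), t=0.3118
    cross x-line → (3,2), t=1.3600
    cross y-line → (3,1), t=1.4665
    cross y-line → (3,0), t=2.6212 (wall)
  → r_2 = 2.6212
beam 3: φ=-45°, α=345°
  d=(0.9659,-0.2588)  start (2,3)  tX=0.7040 tY=1.0432  stride 1/|dx|=1.0353 1/|dy|=3.8637
    cross x-line → (3,3), t=0.7040
    cross y-line → (3,2), t=1.0432
    cross x-line → (4,2), t=1.7393
    cross x-line → (5,2), t=2.7745 (wall)
  → r_3 = 2.7745
beam 4: φ=0°, α=30°
  d=(0.8660,0.5000)  start (2,3)  tX=0.7852 tY=1.4600  stride 1/|dx|=1.1547 1/|dy|=2.0000
    cross x-line → (3,3), t=0.7852
    cross y-line → (3,4), t=1.4600
    cross x-line → (4,4), t=1.9399
    cross x-line → (5,4), t=3.0946 (wall)
  → r_4 = 3.0946
beam 5: φ=45°, α=75°
  d=(0.2588,0.9659)  start (2,3)  tX=2.6273 tY=0.7558  stride 1/|dx|=3.8637 1/|dy|=1.0353
    cross y-line → (2,4), t=0.7558
    cross y-line → (2,5), t=1.7910 (wall)
  → r_5 = 1.7910
beam 6: φ=90°, α=120°
  d=(-0.5000,0.8660)  start (2,3)  tX=0.6400 tY=0.8429  stride 1/|dx|=2.0000 1/|dy|=1.1547
    cross x-line → (1,3), t=0.6400
    cross y-line → (1,4), t=0.8429
    cross y-line → (1,5), t=1.9976 (wall)
  → r_6 = 1.9976
beam 7: φ=135°, α=165°
  d=(-0.9659,0.2588)  start (2,3)  tX=0.3313 tY=2.8205  stride 1/|dx|=1.0353 1/|dy|=3.8637
    cross x-line → (1,3), t=0.3313
    cross x-line → (0,3), t=1.3666 (wall)
  → r_7 = 1.3666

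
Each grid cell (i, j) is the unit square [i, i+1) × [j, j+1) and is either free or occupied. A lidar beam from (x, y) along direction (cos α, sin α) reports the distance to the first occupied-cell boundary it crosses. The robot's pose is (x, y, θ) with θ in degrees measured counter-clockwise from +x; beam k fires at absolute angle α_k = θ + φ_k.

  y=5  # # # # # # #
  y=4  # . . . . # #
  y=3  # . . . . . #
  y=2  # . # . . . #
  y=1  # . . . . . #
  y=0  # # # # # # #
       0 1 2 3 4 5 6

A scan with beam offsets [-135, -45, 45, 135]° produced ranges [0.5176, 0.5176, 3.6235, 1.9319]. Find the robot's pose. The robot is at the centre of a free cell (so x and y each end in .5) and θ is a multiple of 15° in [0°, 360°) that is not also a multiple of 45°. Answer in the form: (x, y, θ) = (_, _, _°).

Enumerate (i+0.5, j+0.5, θ) over the 18 free cells and 16 admissible headings. For each, cast all 4 beams and compare to the given ranges.
  (2.5, 4.5, 75°): beam 1 = 4.0415 ≠ 0.5176 ✗
  (1.5, 1.5, 30°): beam 2 = 1.9319 ≠ 0.5176 ✗
  (4.5, 1.5, 195°): beam 1 = 2.8868 ≠ 0.5176 ✗
  …
  (5.5, 1.5, 60°): r_1=0.5176, r_2=0.5176, r_3=3.6235, r_4=1.9319 — all match ✓
Only this pose fits every beam.

(x, y, θ) = (5.5, 1.5, 60°)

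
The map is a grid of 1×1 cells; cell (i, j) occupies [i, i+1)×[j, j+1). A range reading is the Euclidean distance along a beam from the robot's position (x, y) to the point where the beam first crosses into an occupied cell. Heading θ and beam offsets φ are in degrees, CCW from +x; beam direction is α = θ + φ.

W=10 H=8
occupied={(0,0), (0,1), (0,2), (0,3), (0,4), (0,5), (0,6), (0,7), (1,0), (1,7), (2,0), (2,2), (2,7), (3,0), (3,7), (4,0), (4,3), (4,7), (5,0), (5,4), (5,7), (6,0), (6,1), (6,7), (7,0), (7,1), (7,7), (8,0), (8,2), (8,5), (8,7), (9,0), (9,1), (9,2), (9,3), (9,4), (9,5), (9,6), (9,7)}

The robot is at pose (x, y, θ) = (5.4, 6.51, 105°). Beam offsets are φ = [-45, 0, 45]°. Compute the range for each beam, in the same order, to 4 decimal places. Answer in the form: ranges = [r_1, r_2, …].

beam 1: φ=-45°, α=60°
  direction (0.5000, 0.8660); cell (5,6); t to first gridline: x 1.2000, y 0.5658 (then +2.0000 / +1.1547)
    (5,7) via y @ 0.5658  # hit
  → r_1 = 0.5658
beam 2: φ=0°, α=105°
  direction (-0.2588, 0.9659); cell (5,6); t to first gridline: x 1.5455, y 0.5073 (then +3.8637 / +1.0353)
    (5,7) via y @ 0.5073  # hit
  → r_2 = 0.5073
beam 3: φ=45°, α=150°
  direction (-0.8660, 0.5000); cell (5,6); t to first gridline: x 0.4619, y 0.9800 (then +1.1547 / +2.0000)
    (4,6) via x @ 0.4619
    (4,7) via y @ 0.9800  # hit
  → r_3 = 0.9800

ranges = [0.5658, 0.5073, 0.9800]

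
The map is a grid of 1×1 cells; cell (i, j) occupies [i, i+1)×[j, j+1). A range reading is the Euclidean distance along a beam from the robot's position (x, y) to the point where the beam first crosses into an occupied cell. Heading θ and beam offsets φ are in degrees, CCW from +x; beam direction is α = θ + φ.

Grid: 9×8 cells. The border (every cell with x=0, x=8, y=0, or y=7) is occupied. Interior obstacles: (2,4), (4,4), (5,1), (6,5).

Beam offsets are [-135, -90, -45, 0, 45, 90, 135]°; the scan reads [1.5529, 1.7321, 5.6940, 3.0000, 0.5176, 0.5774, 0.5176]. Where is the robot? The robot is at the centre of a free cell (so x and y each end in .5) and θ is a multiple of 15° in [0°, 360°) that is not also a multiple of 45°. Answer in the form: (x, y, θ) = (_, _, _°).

(x, y, θ) = (6.5, 1.5, 120°)

The pose lattice has 38·16 = 608 candidates. Test each by forward raycasting.
  (2.5, 5.5, 285°): beam 1 = 1.7321 ≠ 1.5529 ✗
  (1.5, 1.5, 30°): beam 1 = 0.5176 ≠ 1.5529 ✗
  (7.5, 1.5, 150°): beam 1 = 0.5176 ≠ 1.5529 ✗
  …
  (6.5, 1.5, 120°): r_1=1.5529, r_2=1.7321, r_3=5.6940, r_4=3.0000, r_5=0.5176, r_6=0.5774, r_7=0.5176 — all match ✓
Only this pose fits every beam.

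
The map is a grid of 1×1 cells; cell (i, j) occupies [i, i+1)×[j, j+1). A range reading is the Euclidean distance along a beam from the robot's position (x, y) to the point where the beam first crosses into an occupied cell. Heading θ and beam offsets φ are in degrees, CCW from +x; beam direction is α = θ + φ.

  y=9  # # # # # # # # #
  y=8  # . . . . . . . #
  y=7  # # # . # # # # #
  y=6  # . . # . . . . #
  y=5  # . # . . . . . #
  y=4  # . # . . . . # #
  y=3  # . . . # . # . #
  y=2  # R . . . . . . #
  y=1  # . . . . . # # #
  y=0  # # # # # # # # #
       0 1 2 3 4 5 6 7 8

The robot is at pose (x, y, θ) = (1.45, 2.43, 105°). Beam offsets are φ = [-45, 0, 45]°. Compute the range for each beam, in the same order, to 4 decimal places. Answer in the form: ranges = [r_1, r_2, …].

ranges = [1.8129, 1.7387, 0.5196]

beam 1: φ=-45°, α=60°
  dir = (cos 60°, sin 60°) = (0.5000, 0.8660); from cell (1,2)
  next x-line at t=1.1000, next y-line at t=0.6582; Δt_x=2.0000, Δt_y=1.1547
    y: enter (1,3) at t=0.6582
    x: enter (2,3) at t=1.1000
    y: enter (2,4) at t=1.8129 ← occupied
  → r_1 = 1.8129
beam 2: φ=0°, α=105°
  dir = (cos 105°, sin 105°) = (-0.2588, 0.9659); from cell (1,2)
  next x-line at t=1.7387, next y-line at t=0.5901; Δt_x=3.8637, Δt_y=1.0353
    y: enter (1,3) at t=0.5901
    y: enter (1,4) at t=1.6254
    x: enter (0,4) at t=1.7387 ← occupied
  → r_2 = 1.7387
beam 3: φ=45°, α=150°
  dir = (cos 150°, sin 150°) = (-0.8660, 0.5000); from cell (1,2)
  next x-line at t=0.5196, next y-line at t=1.1400; Δt_x=1.1547, Δt_y=2.0000
    x: enter (0,2) at t=0.5196 ← occupied
  → r_3 = 0.5196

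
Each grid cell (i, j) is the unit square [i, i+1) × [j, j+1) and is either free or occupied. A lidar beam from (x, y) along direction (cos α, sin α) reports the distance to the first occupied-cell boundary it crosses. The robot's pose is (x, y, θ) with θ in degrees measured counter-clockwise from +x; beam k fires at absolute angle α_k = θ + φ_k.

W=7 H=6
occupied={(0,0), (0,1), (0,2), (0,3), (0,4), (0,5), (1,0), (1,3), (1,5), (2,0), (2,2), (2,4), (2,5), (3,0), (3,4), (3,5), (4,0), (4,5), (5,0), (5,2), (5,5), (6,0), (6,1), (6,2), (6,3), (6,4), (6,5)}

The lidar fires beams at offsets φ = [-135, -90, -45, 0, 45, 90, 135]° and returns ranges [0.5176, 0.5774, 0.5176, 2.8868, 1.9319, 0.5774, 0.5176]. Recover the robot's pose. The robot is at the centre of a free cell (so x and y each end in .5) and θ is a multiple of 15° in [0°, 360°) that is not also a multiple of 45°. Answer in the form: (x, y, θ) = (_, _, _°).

Enumerate (i+0.5, j+0.5, θ) over the 15 free cells and 16 admissible headings. For each, cast all 7 beams and compare to the given ranges.
  (4.5, 4.5, 345°): beam 1 = 0.5774 ≠ 0.5176 ✗
  (4.5, 4.5, 150°): beam 1 = 1.5529 ≠ 0.5176 ✗
  (4.5, 1.5, 345°): beam 1 = 1.0000 ≠ 0.5176 ✗
  …
  (5.5, 1.5, 150°): r_1=0.5176, r_2=0.5774, r_3=0.5176, r_4=2.8868, r_5=1.9319, r_6=0.5774, r_7=0.5176 — all match ✓
Unique over the lattice → pose = (5.5, 1.5, 150°).

(x, y, θ) = (5.5, 1.5, 150°)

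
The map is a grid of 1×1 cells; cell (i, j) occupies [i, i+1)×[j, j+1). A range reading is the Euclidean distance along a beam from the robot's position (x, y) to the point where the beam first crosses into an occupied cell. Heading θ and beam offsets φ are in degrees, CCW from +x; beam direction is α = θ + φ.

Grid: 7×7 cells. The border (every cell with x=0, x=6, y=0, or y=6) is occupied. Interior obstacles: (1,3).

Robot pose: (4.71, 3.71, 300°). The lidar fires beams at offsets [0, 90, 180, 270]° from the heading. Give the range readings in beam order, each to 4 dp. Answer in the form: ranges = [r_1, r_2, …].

beam 1: φ=0°, α=300°
  direction (0.5000, -0.8660); cell (4,3); t to first gridline: x 0.5800, y 0.8198 (then +2.0000 / +1.1547)
    (5,3) via x @ 0.5800
    (5,2) via y @ 0.8198
    (5,1) via y @ 1.9745
    (6,1) via x @ 2.5800  # hit
  → r_1 = 2.5800
beam 2: φ=90°, α=30°
  direction (0.8660, 0.5000); cell (4,3); t to first gridline: x 0.3349, y 0.5800 (then +1.1547 / +2.0000)
    (5,3) via x @ 0.3349
    (5,4) via y @ 0.5800
    (6,4) via x @ 1.4896  # hit
  → r_2 = 1.4896
beam 3: φ=180°, α=120°
  direction (-0.5000, 0.8660); cell (4,3); t to first gridline: x 1.4200, y 0.3349 (then +2.0000 / +1.1547)
    (4,4) via y @ 0.3349
    (3,4) via x @ 1.4200
    (3,5) via y @ 1.4896
    (3,6) via y @ 2.6443  # hit
  → r_3 = 2.6443
beam 4: φ=270°, α=210°
  direction (-0.8660, -0.5000); cell (4,3); t to first gridline: x 0.8198, y 1.4200 (then +1.1547 / +2.0000)
    (3,3) via x @ 0.8198
    (3,2) via y @ 1.4200
    (2,2) via x @ 1.9745
    (1,2) via x @ 3.1292
    (1,1) via y @ 3.4200
    (0,1) via x @ 4.2839  # hit
  → r_4 = 4.2839

ranges = [2.5800, 1.4896, 2.6443, 4.2839]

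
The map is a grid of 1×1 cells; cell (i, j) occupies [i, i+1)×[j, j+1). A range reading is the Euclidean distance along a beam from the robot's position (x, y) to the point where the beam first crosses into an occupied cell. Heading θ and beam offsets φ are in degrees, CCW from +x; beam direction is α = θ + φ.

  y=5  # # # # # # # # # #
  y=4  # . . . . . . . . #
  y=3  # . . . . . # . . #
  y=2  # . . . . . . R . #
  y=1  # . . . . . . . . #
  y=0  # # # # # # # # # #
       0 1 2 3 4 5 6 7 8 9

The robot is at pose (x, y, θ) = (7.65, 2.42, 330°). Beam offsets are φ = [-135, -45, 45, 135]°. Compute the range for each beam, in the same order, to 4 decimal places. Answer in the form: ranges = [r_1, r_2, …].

beam 1: φ=-135°, α=195°
  direction (-0.9659, -0.2588); cell (7,2); t to first gridline: x 0.6729, y 1.6228 (then +1.0353 / +3.8637)
    (6,2) via x @ 0.6729
    (6,1) via y @ 1.6228
    (5,1) via x @ 1.7082
    (4,1) via x @ 2.7435
    (3,1) via x @ 3.7788
    (2,1) via x @ 4.8140
    (2,0) via y @ 5.4865  # hit
  → r_1 = 5.4865
beam 2: φ=-45°, α=285°
  direction (0.2588, -0.9659); cell (7,2); t to first gridline: x 1.3523, y 0.4348 (then +3.8637 / +1.0353)
    (7,1) via y @ 0.4348
    (8,1) via x @ 1.3523
    (8,0) via y @ 1.4701  # hit
  → r_2 = 1.4701
beam 3: φ=45°, α=15°
  direction (0.9659, 0.2588); cell (7,2); t to first gridline: x 0.3623, y 2.2409 (then +1.0353 / +3.8637)
    (8,2) via x @ 0.3623
    (9,2) via x @ 1.3976  # hit
  → r_3 = 1.3976
beam 4: φ=135°, α=105°
  direction (-0.2588, 0.9659); cell (7,2); t to first gridline: x 2.5114, y 0.6005 (then +3.8637 / +1.0353)
    (7,3) via y @ 0.6005
    (7,4) via y @ 1.6357
    (6,4) via x @ 2.5114
    (6,5) via y @ 2.6710  # hit
  → r_4 = 2.6710

ranges = [5.4865, 1.4701, 1.3976, 2.6710]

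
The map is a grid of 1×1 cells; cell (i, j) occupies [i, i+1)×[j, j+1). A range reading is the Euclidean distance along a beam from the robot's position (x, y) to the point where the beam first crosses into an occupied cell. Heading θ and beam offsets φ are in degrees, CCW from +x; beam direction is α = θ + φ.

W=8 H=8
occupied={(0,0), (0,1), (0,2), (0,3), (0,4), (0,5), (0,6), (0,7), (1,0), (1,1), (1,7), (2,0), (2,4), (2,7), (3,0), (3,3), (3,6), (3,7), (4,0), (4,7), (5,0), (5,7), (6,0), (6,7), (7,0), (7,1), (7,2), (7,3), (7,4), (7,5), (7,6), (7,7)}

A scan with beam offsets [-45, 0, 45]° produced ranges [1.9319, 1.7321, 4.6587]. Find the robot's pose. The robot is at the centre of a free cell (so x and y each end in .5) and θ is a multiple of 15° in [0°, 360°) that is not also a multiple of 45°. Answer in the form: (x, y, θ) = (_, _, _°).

(x, y, θ) = (4.5, 5.5, 240°)

Enumerate (i+0.5, j+0.5, θ) over the 32 free cells and 16 admissible headings. For each, cast all 3 beams and compare to the given ranges.
  (1.5, 2.5, 195°): beam 1 = 0.5774 ≠ 1.9319 ✗
  (5.5, 5.5, 60°): beam 1 = 1.5529 ≠ 1.9319 ✗
  (6.5, 5.5, 345°): beam 1 = 1.0000 ≠ 1.9319 ✗
  (1.5, 2.5, 285°): beam 1 = 0.5774 ≠ 1.9319 ✗
  (6.5, 5.5, 120°): beam 1 = 1.5529 ≠ 1.9319 ✗
  …
  (4.5, 5.5, 240°): r_1=1.9319, r_2=1.7321, r_3=4.6587 — all match ✓
Only this pose fits every beam.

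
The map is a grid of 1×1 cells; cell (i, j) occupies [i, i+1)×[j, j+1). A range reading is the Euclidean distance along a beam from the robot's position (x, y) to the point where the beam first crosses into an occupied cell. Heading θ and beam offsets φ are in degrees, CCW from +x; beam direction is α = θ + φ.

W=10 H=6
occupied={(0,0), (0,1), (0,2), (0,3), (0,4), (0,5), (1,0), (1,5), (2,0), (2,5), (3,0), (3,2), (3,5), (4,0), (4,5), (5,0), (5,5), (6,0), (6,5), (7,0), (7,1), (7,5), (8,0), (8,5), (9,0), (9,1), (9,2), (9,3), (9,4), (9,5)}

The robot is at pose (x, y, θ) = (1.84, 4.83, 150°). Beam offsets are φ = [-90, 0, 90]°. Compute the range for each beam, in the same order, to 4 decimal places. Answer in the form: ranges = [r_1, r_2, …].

beam 1: φ=-90°, α=60°
  d=(0.5000,0.8660)  start (1,4)  tX=0.3200 tY=0.1963  stride 1/|dx|=2.0000 1/|dy|=1.1547
    cross y-line → (1,5), t=0.1963 (wall)
  → r_1 = 0.1963
beam 2: φ=0°, α=150°
  d=(-0.8660,0.5000)  start (1,4)  tX=0.9699 tY=0.3400  stride 1/|dx|=1.1547 1/|dy|=2.0000
    cross y-line → (1,5), t=0.3400 (wall)
  → r_2 = 0.3400
beam 3: φ=90°, α=240°
  d=(-0.5000,-0.8660)  start (1,4)  tX=1.6800 tY=0.9584  stride 1/|dx|=2.0000 1/|dy|=1.1547
    cross y-line → (1,3), t=0.9584
    cross x-line → (0,3), t=1.6800 (wall)
  → r_3 = 1.6800

ranges = [0.1963, 0.3400, 1.6800]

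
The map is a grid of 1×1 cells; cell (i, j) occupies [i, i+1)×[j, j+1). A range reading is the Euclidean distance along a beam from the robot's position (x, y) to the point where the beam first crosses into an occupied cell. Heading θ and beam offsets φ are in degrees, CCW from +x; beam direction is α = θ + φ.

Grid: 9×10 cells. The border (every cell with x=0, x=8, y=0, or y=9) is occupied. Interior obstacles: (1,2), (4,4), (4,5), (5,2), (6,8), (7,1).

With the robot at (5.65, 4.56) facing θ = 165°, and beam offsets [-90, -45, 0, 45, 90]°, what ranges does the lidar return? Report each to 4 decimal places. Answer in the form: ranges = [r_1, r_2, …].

ranges = [3.5614, 1.3000, 0.6729, 0.7506, 1.6150]

beam 1: φ=-90°, α=75°
  direction (0.2588, 0.9659); cell (5,4); t to first gridline: x 1.3523, y 0.4555 (then +3.8637 / +1.0353)
    (5,5) via y @ 0.4555
    (6,5) via x @ 1.3523
    (6,6) via y @ 1.4908
    (6,7) via y @ 2.5261
    (6,8) via y @ 3.5614  # hit
  → r_1 = 3.5614
beam 2: φ=-45°, α=120°
  direction (-0.5000, 0.8660); cell (5,4); t to first gridline: x 1.3000, y 0.5081 (then +2.0000 / +1.1547)
    (5,5) via y @ 0.5081
    (4,5) via x @ 1.3000  # hit
  → r_2 = 1.3000
beam 3: φ=0°, α=165°
  direction (-0.9659, 0.2588); cell (5,4); t to first gridline: x 0.6729, y 1.7000 (then +1.0353 / +3.8637)
    (4,4) via x @ 0.6729  # hit
  → r_3 = 0.6729
beam 4: φ=45°, α=210°
  direction (-0.8660, -0.5000); cell (5,4); t to first gridline: x 0.7506, y 1.1200 (then +1.1547 / +2.0000)
    (4,4) via x @ 0.7506  # hit
  → r_4 = 0.7506
beam 5: φ=90°, α=255°
  direction (-0.2588, -0.9659); cell (5,4); t to first gridline: x 2.5114, y 0.5798 (then +3.8637 / +1.0353)
    (5,3) via y @ 0.5798
    (5,2) via y @ 1.6150  # hit
  → r_5 = 1.6150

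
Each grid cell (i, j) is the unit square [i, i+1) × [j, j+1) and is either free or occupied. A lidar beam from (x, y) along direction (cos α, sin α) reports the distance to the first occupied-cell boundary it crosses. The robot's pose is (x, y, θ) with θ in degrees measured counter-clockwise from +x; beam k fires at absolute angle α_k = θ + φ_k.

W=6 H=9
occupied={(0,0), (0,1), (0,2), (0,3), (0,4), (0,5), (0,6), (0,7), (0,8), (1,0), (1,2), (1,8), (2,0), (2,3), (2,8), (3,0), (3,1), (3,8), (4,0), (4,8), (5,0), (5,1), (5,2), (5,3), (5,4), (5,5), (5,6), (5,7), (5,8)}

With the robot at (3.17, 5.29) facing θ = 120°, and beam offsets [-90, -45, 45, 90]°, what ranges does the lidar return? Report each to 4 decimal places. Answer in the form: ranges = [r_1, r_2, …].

beam 1: φ=-90°, α=30°
  direction (0.8660, 0.5000); cell (3,5); t to first gridline: x 0.9584, y 1.4200 (then +1.1547 / +2.0000)
    (4,5) via x @ 0.9584
    (4,6) via y @ 1.4200
    (5,6) via x @ 2.1131  # hit
  → r_1 = 2.1131
beam 2: φ=-45°, α=75°
  direction (0.2588, 0.9659); cell (3,5); t to first gridline: x 3.2069, y 0.7350 (then +3.8637 / +1.0353)
    (3,6) via y @ 0.7350
    (3,7) via y @ 1.7703
    (3,8) via y @ 2.8056  # hit
  → r_2 = 2.8056
beam 3: φ=45°, α=165°
  direction (-0.9659, 0.2588); cell (3,5); t to first gridline: x 0.1760, y 2.7432 (then +1.0353 / +3.8637)
    (2,5) via x @ 0.1760
    (1,5) via x @ 1.2113
    (0,5) via x @ 2.2465  # hit
  → r_3 = 2.2465
beam 4: φ=90°, α=210°
  direction (-0.8660, -0.5000); cell (3,5); t to first gridline: x 0.1963, y 0.5800 (then +1.1547 / +2.0000)
    (2,5) via x @ 0.1963
    (2,4) via y @ 0.5800
    (1,4) via x @ 1.3510
    (0,4) via x @ 2.5057  # hit
  → r_4 = 2.5057

ranges = [2.1131, 2.8056, 2.2465, 2.5057]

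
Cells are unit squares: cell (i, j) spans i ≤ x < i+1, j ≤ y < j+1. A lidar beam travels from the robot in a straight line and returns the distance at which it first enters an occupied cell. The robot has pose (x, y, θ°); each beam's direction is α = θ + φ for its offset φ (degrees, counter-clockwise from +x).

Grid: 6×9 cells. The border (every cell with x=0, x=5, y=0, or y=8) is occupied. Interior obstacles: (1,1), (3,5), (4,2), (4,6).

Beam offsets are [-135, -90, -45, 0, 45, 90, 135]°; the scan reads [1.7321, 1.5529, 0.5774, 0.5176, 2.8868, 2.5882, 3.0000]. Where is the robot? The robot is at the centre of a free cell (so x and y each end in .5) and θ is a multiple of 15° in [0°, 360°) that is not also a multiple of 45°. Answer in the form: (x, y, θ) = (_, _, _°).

(x, y, θ) = (3.5, 4.5, 105°)

The pose lattice has 24·16 = 384 candidates. Test each by forward raycasting.
  (1.5, 2.5, 120°): beam 1 = 3.6235 ≠ 1.7321 ✗
  (2.5, 1.5, 60°): beam 1 = 0.5176 ≠ 1.7321 ✗
  (3.5, 3.5, 285°): beam 1 = 2.8868 ≠ 1.7321 ✗
  (1.5, 7.5, 210°): beam 1 = 0.5176 ≠ 1.7321 ✗
  (2.5, 5.5, 345°): beam 2 = 3.6235 ≠ 1.5529 ✗
  …
  (3.5, 4.5, 105°): r_1=1.7321, r_2=1.5529, r_3=0.5774, r_4=0.5176, r_5=2.8868, r_6=2.5882, r_7=3.0000 — all match ✓
Unique over the lattice → pose = (3.5, 4.5, 105°).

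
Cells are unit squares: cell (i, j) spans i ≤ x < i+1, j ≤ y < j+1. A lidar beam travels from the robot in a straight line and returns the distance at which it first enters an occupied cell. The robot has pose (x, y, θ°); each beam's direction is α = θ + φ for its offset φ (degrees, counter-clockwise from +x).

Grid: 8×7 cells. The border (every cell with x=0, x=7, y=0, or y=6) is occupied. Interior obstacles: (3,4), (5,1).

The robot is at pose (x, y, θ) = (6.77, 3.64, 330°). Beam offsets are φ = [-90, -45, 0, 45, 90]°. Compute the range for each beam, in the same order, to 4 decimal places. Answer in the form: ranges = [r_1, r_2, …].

beam 1: φ=-90°, α=240°
  dir = (cos 240°, sin 240°) = (-0.5000, -0.8660); from cell (6,3)
  next x-line at t=1.5400, next y-line at t=0.7390; Δt_x=2.0000, Δt_y=1.1547
    y: enter (6,2) at t=0.7390
    x: enter (5,2) at t=1.5400
    y: enter (5,1) at t=1.8937 ← occupied
  → r_1 = 1.8937
beam 2: φ=-45°, α=285°
  dir = (cos 285°, sin 285°) = (0.2588, -0.9659); from cell (6,3)
  next x-line at t=0.8887, next y-line at t=0.6626; Δt_x=3.8637, Δt_y=1.0353
    y: enter (6,2) at t=0.6626
    x: enter (7,2) at t=0.8887 ← occupied
  → r_2 = 0.8887
beam 3: φ=0°, α=330°
  dir = (cos 330°, sin 330°) = (0.8660, -0.5000); from cell (6,3)
  next x-line at t=0.2656, next y-line at t=1.2800; Δt_x=1.1547, Δt_y=2.0000
    x: enter (7,3) at t=0.2656 ← occupied
  → r_3 = 0.2656
beam 4: φ=45°, α=15°
  dir = (cos 15°, sin 15°) = (0.9659, 0.2588); from cell (6,3)
  next x-line at t=0.2381, next y-line at t=1.3909; Δt_x=1.0353, Δt_y=3.8637
    x: enter (7,3) at t=0.2381 ← occupied
  → r_4 = 0.2381
beam 5: φ=90°, α=60°
  dir = (cos 60°, sin 60°) = (0.5000, 0.8660); from cell (6,3)
  next x-line at t=0.4600, next y-line at t=0.4157; Δt_x=2.0000, Δt_y=1.1547
    y: enter (6,4) at t=0.4157
    x: enter (7,4) at t=0.4600 ← occupied
  → r_5 = 0.4600

ranges = [1.8937, 0.8887, 0.2656, 0.2381, 0.4600]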